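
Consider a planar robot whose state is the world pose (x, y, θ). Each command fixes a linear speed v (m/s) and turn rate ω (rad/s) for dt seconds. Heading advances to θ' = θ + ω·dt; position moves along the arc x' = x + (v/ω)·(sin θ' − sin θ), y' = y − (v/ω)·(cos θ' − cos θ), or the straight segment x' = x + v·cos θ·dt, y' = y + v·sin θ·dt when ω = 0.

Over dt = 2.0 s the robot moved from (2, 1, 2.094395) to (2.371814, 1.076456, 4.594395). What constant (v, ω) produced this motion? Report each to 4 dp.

Δθ = 4.594395 − 2.094395 = 2.500000
ω = Δθ/dt = 2.500000/2.0 = 1.2500
R = Δx/(sin θ' − sin θ) = -0.2000
v = R·ω = -0.2000·1.2500 = -0.2500

v = -0.2500, ω = 1.2500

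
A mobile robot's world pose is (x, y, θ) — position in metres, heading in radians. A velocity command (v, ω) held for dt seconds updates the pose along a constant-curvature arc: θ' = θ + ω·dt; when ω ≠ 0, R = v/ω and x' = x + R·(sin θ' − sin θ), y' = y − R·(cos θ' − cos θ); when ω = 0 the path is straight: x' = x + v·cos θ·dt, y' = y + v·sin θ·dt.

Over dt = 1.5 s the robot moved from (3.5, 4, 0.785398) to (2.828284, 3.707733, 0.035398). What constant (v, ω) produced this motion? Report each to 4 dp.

v = -0.5000, ω = -0.5000

Δθ = 0.035398 − 0.785398 = -0.750000
ω = Δθ/dt = -0.750000/1.5 = -0.5000
R = Δx/(sin θ' − sin θ) = 1.0000
v = R·ω = 1.0000·-0.5000 = -0.5000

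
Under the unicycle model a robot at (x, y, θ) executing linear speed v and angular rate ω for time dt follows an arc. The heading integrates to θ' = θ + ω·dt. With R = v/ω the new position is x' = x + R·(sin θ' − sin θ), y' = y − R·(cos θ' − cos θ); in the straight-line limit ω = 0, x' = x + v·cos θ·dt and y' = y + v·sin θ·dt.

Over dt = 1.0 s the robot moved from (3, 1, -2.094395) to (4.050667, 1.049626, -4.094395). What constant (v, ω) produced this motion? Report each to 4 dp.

Δθ = -4.094395 − -2.094395 = -2.000000
ω = Δθ/dt = -2.000000/1.0 = -2.0000
R = Δx/(sin θ' − sin θ) = 0.6250
v = R·ω = 0.6250·-2.0000 = -1.2500

v = -1.2500, ω = -2.0000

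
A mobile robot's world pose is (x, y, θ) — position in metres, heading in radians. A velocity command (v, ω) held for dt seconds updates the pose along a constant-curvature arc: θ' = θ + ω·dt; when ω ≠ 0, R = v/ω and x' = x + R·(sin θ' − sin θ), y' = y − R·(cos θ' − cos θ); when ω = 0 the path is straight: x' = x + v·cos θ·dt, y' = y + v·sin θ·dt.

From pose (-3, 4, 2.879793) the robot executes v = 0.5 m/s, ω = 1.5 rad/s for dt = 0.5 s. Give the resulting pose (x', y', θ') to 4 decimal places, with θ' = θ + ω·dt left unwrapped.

θ' = 2.8798 + 1.5·0.5 = 3.6298
R = v/ω = 0.5/1.5 = 0.3333
x' = -3 + 0.3333·(sin 3.6298 − sin 2.8798) = -3.2426
y' = 4 − 0.3333·(cos 3.6298 − cos 2.8798) = 3.9724

(-3.2426, 3.9724, 3.6298)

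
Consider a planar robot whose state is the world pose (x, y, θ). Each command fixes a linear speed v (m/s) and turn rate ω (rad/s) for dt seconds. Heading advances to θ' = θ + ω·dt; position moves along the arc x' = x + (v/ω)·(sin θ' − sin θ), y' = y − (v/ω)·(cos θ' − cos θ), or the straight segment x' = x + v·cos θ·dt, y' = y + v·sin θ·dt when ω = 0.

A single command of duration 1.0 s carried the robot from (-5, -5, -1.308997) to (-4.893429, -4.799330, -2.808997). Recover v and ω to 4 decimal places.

v = -0.2500, ω = -1.5000

Δθ = -2.808997 − -1.308997 = -1.500000
ω = Δθ/dt = -1.500000/1.0 = -1.5000
R = −Δy/(cos θ' − cos θ) = 0.1667
v = R·ω = 0.1667·-1.5000 = -0.2500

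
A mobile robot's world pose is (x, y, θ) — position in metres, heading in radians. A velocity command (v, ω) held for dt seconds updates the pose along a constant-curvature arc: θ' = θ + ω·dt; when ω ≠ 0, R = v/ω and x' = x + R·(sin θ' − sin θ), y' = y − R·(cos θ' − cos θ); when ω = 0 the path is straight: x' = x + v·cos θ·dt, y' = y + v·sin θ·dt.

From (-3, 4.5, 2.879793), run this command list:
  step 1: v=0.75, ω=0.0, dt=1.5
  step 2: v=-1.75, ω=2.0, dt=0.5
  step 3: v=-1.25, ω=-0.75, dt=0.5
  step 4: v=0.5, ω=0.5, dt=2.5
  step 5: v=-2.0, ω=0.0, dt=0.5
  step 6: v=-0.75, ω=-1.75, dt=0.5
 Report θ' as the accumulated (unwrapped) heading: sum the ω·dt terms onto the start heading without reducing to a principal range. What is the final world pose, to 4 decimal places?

(-3.2883, 5.6714, 3.8798)

step 1: θ'=2.8798 (straight) → pose (-4.0867, 4.7912, 2.8798)
step 2: θ'=3.8798 (R=-0.8750) → pose (-3.2714, 4.9891, 3.8798)
step 3: θ'=3.5048 (R=1.6667) → pose (-2.7419, 5.3143, 3.5048)
step 4: θ'=4.7548 (R=1.0000) → pose (-3.3857, 4.3371, 4.7548)
step 5: θ'=4.7548 (straight) → pose (-3.4281, 5.3362, 4.7548)
step 6: θ'=3.8798 (R=0.4286) → pose (-3.2883, 5.6714, 3.8798)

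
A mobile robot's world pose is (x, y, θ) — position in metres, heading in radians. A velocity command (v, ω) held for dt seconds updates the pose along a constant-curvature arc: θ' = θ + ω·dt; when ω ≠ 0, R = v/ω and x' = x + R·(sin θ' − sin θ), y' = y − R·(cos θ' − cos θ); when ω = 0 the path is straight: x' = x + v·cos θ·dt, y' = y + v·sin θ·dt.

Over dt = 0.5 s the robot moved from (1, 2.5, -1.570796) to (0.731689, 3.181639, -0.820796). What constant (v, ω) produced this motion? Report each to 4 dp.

v = -1.5000, ω = 1.5000

Δθ = -0.820796 − -1.570796 = 0.750000
ω = Δθ/dt = 0.750000/0.5 = 1.5000
R = −Δy/(cos θ' − cos θ) = -1.0000
v = R·ω = -1.0000·1.5000 = -1.5000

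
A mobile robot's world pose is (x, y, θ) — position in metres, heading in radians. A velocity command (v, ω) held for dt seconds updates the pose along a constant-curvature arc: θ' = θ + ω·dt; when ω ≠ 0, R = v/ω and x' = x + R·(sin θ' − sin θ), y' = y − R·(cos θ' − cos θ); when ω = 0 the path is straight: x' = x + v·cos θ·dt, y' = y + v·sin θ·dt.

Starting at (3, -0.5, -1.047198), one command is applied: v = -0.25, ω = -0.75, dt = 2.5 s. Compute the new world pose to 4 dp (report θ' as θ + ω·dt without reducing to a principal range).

(3.2161, -0.0080, -2.9222)

θ' = -1.0472 + -0.75·2.5 = -2.9222
R = v/ω = -0.25/-0.75 = 0.3333
x' = 3 + 0.3333·(sin -2.9222 − sin -1.0472) = 3.2161
y' = -0.5 − 0.3333·(cos -2.9222 − cos -1.0472) = -0.0080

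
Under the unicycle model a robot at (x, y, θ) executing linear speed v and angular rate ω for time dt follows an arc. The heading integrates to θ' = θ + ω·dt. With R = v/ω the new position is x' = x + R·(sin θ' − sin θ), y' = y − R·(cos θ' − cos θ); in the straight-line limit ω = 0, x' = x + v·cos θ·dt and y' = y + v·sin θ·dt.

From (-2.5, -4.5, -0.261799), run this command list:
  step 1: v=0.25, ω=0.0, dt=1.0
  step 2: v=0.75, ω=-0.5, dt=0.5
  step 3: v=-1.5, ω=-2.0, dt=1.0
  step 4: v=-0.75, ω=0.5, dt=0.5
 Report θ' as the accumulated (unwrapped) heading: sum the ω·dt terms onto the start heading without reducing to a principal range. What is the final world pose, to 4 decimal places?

(-1.7141, -3.1895, -2.2618)

step 1: θ'=-0.2618 (straight) → pose (-2.2585, -4.5647, -0.2618)
step 2: θ'=-0.5118 (R=-1.5000) → pose (-1.9121, -4.7058, -0.5118)
step 3: θ'=-2.5118 (R=0.7500) → pose (-1.9866, -3.4458, -2.5118)
step 4: θ'=-2.2618 (R=-1.5000) → pose (-1.7141, -3.1895, -2.2618)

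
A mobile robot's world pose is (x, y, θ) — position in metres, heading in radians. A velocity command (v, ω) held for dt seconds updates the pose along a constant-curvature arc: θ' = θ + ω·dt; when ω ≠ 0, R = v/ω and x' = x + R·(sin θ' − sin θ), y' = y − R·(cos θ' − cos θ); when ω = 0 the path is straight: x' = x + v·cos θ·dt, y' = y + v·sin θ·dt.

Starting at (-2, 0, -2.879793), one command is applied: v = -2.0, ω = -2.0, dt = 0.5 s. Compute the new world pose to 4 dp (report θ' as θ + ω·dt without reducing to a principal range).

(-1.0682, -0.2262, -3.8798)

θ' = -2.8798 + -2.0·0.5 = -3.8798
R = v/ω = -2.0/-2.0 = 1.0000
x' = -2 + 1.0000·(sin -3.8798 − sin -2.8798) = -1.0682
y' = 0 − 1.0000·(cos -3.8798 − cos -2.8798) = -0.2262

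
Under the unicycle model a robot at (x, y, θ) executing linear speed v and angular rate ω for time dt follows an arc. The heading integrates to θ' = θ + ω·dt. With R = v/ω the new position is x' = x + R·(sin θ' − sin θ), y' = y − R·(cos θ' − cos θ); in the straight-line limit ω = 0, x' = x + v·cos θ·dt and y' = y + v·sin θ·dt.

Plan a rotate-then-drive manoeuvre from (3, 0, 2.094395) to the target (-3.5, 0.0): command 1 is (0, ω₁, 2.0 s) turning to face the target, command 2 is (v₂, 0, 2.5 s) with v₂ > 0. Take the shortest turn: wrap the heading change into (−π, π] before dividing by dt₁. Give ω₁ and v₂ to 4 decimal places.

ω₁ = 0.5236, v₂ = 2.6000

heading to target = atan2(0−0, -3.5−3) = 3.1416
Δθ = wrap(3.1416 − 2.0944) = 1.0472; ω₁ = Δθ/dt₁ = 0.5236
distance = √((-3.5−3)² + (0−0)²) = 6.5000; v₂ = distance/dt₂ = 2.6000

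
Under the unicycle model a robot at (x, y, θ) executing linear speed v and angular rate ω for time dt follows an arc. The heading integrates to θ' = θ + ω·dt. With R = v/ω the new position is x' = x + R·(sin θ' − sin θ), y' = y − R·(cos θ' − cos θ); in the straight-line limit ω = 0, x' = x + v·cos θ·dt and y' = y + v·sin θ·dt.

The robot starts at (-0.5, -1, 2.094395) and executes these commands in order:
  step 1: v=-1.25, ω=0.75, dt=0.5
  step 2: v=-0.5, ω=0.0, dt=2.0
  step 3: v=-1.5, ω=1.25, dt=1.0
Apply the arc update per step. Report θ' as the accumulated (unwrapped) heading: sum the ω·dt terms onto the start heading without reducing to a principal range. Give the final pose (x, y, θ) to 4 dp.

step 1: θ'=2.4694 (R=-1.6667) → pose (-0.0945, -1.4708, 2.4694)
step 2: θ'=2.4694 (straight) → pose (0.6880, -2.0935, 2.4694)
step 3: θ'=3.7194 (R=-1.2000) → pose (2.0907, -2.1597, 3.7194)

(2.0907, -2.1597, 3.7194)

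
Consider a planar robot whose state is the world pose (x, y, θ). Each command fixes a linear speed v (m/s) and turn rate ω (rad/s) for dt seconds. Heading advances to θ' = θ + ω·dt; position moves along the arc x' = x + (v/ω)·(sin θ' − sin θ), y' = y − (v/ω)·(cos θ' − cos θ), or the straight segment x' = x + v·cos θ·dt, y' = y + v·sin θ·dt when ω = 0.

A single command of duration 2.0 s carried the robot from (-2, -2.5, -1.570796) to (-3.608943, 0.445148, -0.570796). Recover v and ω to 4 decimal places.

Δθ = -0.570796 − -1.570796 = 1.000000
ω = Δθ/dt = 1.000000/2.0 = 0.5000
R = −Δy/(cos θ' − cos θ) = -3.5000
v = R·ω = -3.5000·0.5000 = -1.7500

v = -1.7500, ω = 0.5000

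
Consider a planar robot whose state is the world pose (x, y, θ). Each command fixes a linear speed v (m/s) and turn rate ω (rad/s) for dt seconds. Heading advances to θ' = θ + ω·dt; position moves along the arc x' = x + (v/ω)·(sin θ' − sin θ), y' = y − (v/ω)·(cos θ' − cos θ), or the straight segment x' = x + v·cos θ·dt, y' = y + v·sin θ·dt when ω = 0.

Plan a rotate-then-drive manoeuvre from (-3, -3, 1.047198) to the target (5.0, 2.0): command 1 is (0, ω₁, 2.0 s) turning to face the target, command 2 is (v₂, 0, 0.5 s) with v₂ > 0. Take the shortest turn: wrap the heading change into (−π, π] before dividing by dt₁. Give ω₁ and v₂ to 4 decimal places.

heading to target = atan2(2−-3, 5−-3) = 0.5586
Δθ = wrap(0.5586 − 1.0472) = -0.4886; ω₁ = Δθ/dt₁ = -0.2443
distance = √((5−-3)² + (2−-3)²) = 9.4340; v₂ = distance/dt₂ = 18.8680

ω₁ = -0.2443, v₂ = 18.8680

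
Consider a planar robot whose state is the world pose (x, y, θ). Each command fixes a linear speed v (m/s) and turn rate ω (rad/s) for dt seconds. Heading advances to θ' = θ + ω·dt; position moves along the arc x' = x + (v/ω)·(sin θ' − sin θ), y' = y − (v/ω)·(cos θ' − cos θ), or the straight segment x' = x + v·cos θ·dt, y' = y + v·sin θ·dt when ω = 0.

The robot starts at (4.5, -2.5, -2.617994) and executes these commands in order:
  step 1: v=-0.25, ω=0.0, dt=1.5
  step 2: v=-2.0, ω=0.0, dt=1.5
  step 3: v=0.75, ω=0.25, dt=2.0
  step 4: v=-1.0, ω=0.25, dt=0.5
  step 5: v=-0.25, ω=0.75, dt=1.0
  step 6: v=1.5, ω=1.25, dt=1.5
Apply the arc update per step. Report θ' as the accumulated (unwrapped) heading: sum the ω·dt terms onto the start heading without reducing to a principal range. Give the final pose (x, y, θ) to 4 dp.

step 1: θ'=-2.6180 (straight) → pose (4.8248, -2.3125, -2.6180)
step 2: θ'=-2.6180 (straight) → pose (7.4228, -0.8125, -2.6180)
step 3: θ'=-2.1180 (R=3.0000) → pose (6.3609, -1.8497, -2.1180)
step 4: θ'=-1.9930 (R=-4.0000) → pose (6.5937, -1.4076, -1.9930)
step 5: θ'=-1.2430 (R=-0.3333) → pose (6.6052, -1.1637, -1.2430)
step 6: θ'=0.6320 (R=1.2000) → pose (8.4502, -1.7455, 0.6320)

(8.4502, -1.7455, 0.6320)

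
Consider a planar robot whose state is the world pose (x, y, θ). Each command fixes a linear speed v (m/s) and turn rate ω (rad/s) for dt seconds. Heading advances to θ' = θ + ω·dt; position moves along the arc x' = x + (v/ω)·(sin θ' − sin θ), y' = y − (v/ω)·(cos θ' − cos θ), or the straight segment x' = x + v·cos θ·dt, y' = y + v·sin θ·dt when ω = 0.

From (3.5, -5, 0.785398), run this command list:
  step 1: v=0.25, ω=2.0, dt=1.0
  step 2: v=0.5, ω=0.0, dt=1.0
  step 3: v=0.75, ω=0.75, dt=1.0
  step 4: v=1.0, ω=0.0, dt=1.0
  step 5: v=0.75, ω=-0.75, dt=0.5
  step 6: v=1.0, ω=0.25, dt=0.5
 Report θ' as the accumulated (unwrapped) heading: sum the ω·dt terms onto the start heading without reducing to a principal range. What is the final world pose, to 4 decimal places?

step 1: θ'=2.7854 (R=0.1250) → pose (3.4552, -4.7945, 2.7854)
step 2: θ'=2.7854 (straight) → pose (2.9866, -4.6201, 2.7854)
step 3: θ'=3.5354 (R=1.0000) → pose (2.2542, -4.6339, 3.5354)
step 4: θ'=3.5354 (straight) → pose (1.3307, -5.0176, 3.5354)
step 5: θ'=3.1604 (R=-1.0000) → pose (0.9658, -5.0940, 3.1604)
step 6: θ'=3.2854 (R=4.0000) → pose (0.4678, -5.1345, 3.2854)

(0.4678, -5.1345, 3.2854)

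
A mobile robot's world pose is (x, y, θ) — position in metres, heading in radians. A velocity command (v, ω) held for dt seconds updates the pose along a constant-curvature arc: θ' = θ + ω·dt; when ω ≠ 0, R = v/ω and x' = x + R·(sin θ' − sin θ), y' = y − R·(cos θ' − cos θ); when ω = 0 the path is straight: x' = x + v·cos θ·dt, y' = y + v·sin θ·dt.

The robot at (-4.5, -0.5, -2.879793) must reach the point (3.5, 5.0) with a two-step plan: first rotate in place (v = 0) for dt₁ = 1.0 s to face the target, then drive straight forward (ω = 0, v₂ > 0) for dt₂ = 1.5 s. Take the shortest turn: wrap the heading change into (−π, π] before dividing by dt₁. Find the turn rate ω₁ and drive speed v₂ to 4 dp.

heading to target = atan2(5−-0.5, 3.5−-4.5) = 0.6023
Δθ = wrap(0.6023 − -2.8798) = -2.8011; ω₁ = Δθ/dt₁ = -2.8011
distance = √((3.5−-4.5)² + (5−-0.5)²) = 9.7082; v₂ = distance/dt₂ = 6.4722

ω₁ = -2.8011, v₂ = 6.4722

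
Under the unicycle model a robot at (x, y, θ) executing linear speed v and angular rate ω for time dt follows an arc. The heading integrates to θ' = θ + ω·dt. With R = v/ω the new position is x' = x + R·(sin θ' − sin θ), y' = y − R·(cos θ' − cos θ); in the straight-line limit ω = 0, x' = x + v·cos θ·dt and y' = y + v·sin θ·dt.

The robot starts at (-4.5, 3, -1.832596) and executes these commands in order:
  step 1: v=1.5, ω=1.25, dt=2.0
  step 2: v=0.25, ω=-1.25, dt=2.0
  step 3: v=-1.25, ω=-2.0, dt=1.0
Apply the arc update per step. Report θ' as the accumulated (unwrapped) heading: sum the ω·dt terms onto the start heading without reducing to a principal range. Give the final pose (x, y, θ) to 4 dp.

step 1: θ'=0.6674 (R=1.2000) → pose (-2.5982, 1.7469, 0.6674)
step 2: θ'=-1.8326 (R=-0.2000) → pose (-2.2812, 1.5380, -1.8326)
step 3: θ'=-3.8326 (R=0.6250) → pose (-1.2792, 1.8579, -3.8326)

(-1.2792, 1.8579, -3.8326)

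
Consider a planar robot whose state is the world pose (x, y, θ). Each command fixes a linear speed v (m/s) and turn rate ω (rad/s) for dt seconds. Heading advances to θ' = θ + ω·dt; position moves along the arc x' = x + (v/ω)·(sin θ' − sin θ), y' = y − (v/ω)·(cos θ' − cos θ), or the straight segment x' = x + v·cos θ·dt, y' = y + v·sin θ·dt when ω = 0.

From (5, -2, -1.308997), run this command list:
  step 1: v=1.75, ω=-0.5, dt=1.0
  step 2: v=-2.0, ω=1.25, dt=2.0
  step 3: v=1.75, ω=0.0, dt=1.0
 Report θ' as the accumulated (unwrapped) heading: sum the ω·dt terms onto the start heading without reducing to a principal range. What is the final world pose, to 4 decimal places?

step 1: θ'=-1.8090 (R=-3.5000) → pose (5.0204, -3.7317, -1.8090)
step 2: θ'=0.6910 (R=-1.6000) → pose (2.4459, -2.1212, 0.6910)
step 3: θ'=0.6910 (straight) → pose (3.7945, -1.0059, 0.6910)

(3.7945, -1.0059, 0.6910)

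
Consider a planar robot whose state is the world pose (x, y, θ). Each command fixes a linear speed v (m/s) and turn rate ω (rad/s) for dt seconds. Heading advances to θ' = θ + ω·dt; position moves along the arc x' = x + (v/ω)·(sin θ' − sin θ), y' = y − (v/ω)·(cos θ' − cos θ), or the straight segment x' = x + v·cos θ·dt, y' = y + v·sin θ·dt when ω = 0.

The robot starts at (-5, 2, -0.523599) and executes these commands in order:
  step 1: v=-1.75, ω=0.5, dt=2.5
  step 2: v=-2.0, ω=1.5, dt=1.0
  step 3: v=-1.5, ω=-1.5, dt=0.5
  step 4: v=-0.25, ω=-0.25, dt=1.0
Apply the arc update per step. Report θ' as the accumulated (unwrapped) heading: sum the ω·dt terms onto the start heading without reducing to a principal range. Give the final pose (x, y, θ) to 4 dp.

step 1: θ'=0.7264 (R=-3.5000) → pose (-9.0746, 1.5854, 0.7264)
step 2: θ'=2.2264 (R=-1.3333) → pose (-9.2460, -0.2242, 2.2264)
step 3: θ'=1.4764 (R=1.0000) → pose (-9.0431, -0.9281, 1.4764)
step 4: θ'=1.2264 (R=1.0000) → pose (-9.0974, -1.1715, 1.2264)

(-9.0974, -1.1715, 1.2264)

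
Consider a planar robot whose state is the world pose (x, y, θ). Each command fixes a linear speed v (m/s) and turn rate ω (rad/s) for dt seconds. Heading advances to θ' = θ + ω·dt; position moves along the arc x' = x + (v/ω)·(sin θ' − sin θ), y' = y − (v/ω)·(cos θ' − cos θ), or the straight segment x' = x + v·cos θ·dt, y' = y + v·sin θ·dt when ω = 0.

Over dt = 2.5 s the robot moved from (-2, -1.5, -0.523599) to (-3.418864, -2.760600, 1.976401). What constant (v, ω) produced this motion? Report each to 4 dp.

Δθ = 1.976401 − -0.523599 = 2.500000
ω = Δθ/dt = 2.500000/2.5 = 1.0000
R = Δx/(sin θ' − sin θ) = -1.0000
v = R·ω = -1.0000·1.0000 = -1.0000

v = -1.0000, ω = 1.0000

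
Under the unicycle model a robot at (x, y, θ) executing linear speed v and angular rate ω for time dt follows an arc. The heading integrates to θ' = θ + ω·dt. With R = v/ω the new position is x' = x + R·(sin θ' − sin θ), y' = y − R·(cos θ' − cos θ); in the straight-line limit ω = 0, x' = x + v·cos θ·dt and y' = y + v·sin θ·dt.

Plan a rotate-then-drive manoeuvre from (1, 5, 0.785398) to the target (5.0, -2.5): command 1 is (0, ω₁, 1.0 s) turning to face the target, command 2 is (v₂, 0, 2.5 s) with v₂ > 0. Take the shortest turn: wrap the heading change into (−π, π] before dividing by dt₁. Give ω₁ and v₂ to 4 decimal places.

heading to target = atan2(-2.5−5, 5−1) = -1.0808
Δθ = wrap(-1.0808 − 0.7854) = -1.8662; ω₁ = Δθ/dt₁ = -1.8662
distance = √((5−1)² + (-2.5−5)²) = 8.5000; v₂ = distance/dt₂ = 3.4000

ω₁ = -1.8662, v₂ = 3.4000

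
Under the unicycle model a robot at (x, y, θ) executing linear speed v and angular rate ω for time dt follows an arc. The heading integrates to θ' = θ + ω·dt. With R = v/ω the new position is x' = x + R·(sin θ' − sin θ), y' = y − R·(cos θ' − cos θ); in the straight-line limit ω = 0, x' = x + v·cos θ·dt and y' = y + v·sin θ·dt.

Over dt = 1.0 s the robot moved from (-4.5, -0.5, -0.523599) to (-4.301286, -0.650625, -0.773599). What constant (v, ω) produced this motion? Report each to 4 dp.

Δθ = -0.773599 − -0.523599 = -0.250000
ω = Δθ/dt = -0.250000/1.0 = -0.2500
R = Δx/(sin θ' − sin θ) = -1.0000
v = R·ω = -1.0000·-0.2500 = 0.2500

v = 0.2500, ω = -0.2500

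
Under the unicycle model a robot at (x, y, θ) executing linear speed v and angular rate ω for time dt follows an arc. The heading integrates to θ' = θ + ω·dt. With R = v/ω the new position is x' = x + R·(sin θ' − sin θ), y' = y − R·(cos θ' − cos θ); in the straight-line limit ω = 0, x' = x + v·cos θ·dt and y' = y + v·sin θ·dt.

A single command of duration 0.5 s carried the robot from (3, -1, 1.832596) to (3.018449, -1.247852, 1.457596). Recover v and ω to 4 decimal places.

v = -0.5000, ω = -0.7500

Δθ = 1.457596 − 1.832596 = -0.375000
ω = Δθ/dt = -0.375000/0.5 = -0.7500
R = −Δy/(cos θ' − cos θ) = 0.6667
v = R·ω = 0.6667·-0.7500 = -0.5000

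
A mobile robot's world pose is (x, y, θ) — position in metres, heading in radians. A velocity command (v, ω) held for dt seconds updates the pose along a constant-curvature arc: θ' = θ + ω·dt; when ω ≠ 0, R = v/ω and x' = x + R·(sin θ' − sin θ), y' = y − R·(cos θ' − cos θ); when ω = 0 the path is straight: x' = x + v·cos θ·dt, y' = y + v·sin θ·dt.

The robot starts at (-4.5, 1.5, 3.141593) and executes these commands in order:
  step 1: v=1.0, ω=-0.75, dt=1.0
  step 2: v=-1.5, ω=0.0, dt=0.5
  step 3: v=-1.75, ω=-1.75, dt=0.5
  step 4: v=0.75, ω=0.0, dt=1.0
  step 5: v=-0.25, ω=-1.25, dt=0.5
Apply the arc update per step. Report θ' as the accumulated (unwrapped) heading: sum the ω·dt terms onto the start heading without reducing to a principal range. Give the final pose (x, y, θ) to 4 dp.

(-4.5467, 1.1948, 0.8916)

step 1: θ'=2.3916 (R=-1.3333) → pose (-5.4089, 1.8577, 2.3916)
step 2: θ'=2.3916 (straight) → pose (-4.8601, 1.3465, 2.3916)
step 3: θ'=1.5166 (R=1.0000) → pose (-4.5432, 0.5607, 1.5166)
step 4: θ'=1.5166 (straight) → pose (-4.5026, 1.3096, 1.5166)
step 5: θ'=0.8916 (R=0.2000) → pose (-4.5467, 1.1948, 0.8916)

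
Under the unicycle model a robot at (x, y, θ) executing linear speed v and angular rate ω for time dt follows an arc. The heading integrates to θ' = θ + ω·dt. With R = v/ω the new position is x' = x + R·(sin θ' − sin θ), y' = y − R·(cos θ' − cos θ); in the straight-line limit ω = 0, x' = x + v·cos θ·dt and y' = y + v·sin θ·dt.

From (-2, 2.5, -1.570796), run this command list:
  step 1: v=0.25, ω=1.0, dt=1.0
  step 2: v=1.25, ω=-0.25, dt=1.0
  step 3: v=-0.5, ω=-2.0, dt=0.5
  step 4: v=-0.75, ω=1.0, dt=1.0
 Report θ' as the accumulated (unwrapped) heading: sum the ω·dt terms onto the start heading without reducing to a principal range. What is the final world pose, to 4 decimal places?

(-1.1654, 2.4195, -0.8208)

step 1: θ'=-0.5708 (R=0.2500) → pose (-1.8851, 2.2896, -0.5708)
step 2: θ'=-0.8208 (R=-5.0000) → pose (-0.9281, 1.4905, -0.8208)
step 3: θ'=-1.8208 (R=0.2500) → pose (-0.9874, 1.7227, -1.8208)
step 4: θ'=-0.8208 (R=-0.7500) → pose (-1.1654, 2.4195, -0.8208)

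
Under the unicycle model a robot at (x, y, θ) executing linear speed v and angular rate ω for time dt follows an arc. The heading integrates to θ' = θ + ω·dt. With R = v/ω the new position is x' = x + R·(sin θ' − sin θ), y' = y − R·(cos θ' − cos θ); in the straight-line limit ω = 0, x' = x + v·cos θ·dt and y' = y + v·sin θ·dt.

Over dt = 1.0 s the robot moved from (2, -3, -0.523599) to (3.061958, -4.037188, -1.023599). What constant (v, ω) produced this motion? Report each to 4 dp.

Δθ = -1.023599 − -0.523599 = -0.500000
ω = Δθ/dt = -0.500000/1.0 = -0.5000
R = Δx/(sin θ' − sin θ) = -3.0000
v = R·ω = -3.0000·-0.5000 = 1.5000

v = 1.5000, ω = -0.5000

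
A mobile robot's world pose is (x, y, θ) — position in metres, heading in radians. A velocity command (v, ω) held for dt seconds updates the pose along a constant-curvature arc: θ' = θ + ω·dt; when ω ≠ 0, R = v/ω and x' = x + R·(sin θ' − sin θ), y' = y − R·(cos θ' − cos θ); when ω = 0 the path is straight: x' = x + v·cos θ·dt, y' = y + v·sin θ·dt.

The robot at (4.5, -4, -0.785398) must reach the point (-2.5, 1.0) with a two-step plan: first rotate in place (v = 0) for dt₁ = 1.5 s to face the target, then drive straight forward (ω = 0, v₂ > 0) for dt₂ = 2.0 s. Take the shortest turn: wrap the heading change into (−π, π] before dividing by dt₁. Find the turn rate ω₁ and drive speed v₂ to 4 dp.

ω₁ = -1.9843, v₂ = 4.3012

heading to target = atan2(1−-4, -2.5−4.5) = 2.5213
Δθ = wrap(2.5213 − -0.7854) = -2.9764; ω₁ = Δθ/dt₁ = -1.9843
distance = √((-2.5−4.5)² + (1−-4)²) = 8.6023; v₂ = distance/dt₂ = 4.3012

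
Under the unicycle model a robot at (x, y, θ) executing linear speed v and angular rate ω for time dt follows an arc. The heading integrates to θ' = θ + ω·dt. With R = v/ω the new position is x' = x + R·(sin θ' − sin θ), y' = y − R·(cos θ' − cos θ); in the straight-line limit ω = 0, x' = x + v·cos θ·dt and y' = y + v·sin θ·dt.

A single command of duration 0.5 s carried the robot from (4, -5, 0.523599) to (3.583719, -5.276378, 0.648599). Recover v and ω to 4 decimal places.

v = -1.0000, ω = 0.2500

Δθ = 0.648599 − 0.523599 = 0.125000
ω = Δθ/dt = 0.125000/0.5 = 0.2500
R = Δx/(sin θ' − sin θ) = -4.0000
v = R·ω = -4.0000·0.2500 = -1.0000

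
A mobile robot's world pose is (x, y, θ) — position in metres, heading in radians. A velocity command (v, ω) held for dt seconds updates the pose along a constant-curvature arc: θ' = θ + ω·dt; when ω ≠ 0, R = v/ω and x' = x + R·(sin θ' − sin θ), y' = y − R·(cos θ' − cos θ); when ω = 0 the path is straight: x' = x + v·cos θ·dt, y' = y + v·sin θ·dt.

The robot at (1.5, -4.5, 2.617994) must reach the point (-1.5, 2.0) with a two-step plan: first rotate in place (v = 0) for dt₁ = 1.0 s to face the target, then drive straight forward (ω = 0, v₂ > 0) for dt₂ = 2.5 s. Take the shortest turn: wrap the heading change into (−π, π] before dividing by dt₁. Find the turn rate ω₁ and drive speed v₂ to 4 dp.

ω₁ = -0.6148, v₂ = 2.8636

heading to target = atan2(2−-4.5, -1.5−1.5) = 2.0032
Δθ = wrap(2.0032 − 2.6180) = -0.6148; ω₁ = Δθ/dt₁ = -0.6148
distance = √((-1.5−1.5)² + (2−-4.5)²) = 7.1589; v₂ = distance/dt₂ = 2.8636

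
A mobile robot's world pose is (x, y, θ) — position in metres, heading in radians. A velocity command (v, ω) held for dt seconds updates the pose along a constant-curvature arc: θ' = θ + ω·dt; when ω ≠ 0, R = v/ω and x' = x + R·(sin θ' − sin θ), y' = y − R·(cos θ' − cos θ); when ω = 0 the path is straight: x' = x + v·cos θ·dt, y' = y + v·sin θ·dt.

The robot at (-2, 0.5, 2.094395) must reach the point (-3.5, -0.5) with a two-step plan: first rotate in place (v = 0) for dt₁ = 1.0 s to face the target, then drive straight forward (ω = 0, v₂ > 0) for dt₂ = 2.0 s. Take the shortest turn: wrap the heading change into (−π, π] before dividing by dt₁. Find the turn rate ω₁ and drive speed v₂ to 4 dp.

heading to target = atan2(-0.5−0.5, -3.5−-2) = -2.5536
Δθ = wrap(-2.5536 − 2.0944) = 1.6352; ω₁ = Δθ/dt₁ = 1.6352
distance = √((-3.5−-2)² + (-0.5−0.5)²) = 1.8028; v₂ = distance/dt₂ = 0.9014

ω₁ = 1.6352, v₂ = 0.9014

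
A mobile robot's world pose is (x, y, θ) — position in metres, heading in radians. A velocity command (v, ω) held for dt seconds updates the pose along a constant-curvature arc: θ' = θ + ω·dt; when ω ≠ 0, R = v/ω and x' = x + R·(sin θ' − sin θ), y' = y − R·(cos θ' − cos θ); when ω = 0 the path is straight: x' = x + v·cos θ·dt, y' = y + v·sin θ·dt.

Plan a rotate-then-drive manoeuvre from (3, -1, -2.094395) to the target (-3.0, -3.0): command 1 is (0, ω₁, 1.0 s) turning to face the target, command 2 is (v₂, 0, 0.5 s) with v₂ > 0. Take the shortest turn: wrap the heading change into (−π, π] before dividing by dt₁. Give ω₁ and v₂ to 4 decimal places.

ω₁ = -0.7254, v₂ = 12.6491

heading to target = atan2(-3−-1, -3−3) = -2.8198
Δθ = wrap(-2.8198 − -2.0944) = -0.7254; ω₁ = Δθ/dt₁ = -0.7254
distance = √((-3−3)² + (-3−-1)²) = 6.3246; v₂ = distance/dt₂ = 12.6491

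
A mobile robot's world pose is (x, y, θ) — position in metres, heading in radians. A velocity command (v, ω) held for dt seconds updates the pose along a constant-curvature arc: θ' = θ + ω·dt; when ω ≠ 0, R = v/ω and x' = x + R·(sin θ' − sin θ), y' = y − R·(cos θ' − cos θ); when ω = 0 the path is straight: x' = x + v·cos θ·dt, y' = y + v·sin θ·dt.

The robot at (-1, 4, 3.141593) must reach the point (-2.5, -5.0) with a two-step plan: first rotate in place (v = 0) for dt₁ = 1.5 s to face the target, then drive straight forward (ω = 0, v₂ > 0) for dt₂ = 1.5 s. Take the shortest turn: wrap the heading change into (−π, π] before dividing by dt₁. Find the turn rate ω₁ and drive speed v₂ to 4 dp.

heading to target = atan2(-5−4, -2.5−-1) = -1.7359
Δθ = wrap(-1.7359 − 3.1416) = 1.4056; ω₁ = Δθ/dt₁ = 0.9371
distance = √((-2.5−-1)² + (-5−4)²) = 9.1241; v₂ = distance/dt₂ = 6.0828

ω₁ = 0.9371, v₂ = 6.0828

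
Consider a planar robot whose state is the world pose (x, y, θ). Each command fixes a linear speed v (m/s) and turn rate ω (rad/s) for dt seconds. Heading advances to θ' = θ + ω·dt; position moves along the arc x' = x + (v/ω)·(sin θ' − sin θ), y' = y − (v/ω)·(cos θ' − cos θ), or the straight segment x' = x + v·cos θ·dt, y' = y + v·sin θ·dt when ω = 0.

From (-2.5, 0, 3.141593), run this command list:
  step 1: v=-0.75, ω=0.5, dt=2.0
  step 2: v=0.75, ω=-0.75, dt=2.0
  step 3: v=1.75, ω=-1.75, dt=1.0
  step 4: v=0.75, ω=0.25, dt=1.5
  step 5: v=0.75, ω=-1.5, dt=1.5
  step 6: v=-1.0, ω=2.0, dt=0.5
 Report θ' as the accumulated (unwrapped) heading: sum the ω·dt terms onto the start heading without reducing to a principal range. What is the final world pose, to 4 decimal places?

(-1.8606, 3.1941, 0.0166)

step 1: θ'=4.1416 (R=-1.5000) → pose (-1.2378, 0.6895, 4.1416)
step 2: θ'=2.6416 (R=-1.0000) → pose (-2.5587, 0.3523, 2.6416)
step 3: θ'=0.8916 (R=-1.0000) → pose (-2.8573, 1.8580, 0.8916)
step 4: θ'=1.2666 (R=3.0000) → pose (-2.3293, 2.8439, 1.2666)
step 5: θ'=-0.9834 (R=-0.5000) → pose (-1.4361, 2.9713, -0.9834)
step 6: θ'=0.0166 (R=-0.5000) → pose (-1.8606, 3.1941, 0.0166)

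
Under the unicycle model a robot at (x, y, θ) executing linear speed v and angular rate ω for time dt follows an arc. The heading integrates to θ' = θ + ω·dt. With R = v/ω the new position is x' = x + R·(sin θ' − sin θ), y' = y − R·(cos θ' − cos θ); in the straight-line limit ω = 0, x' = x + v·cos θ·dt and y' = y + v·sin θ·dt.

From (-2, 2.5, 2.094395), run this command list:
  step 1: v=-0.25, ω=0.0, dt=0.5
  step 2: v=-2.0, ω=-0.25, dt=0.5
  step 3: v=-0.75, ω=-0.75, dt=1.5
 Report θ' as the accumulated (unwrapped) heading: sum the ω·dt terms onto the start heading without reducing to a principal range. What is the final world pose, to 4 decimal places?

step 1: θ'=2.0944 (straight) → pose (-1.9375, 2.3917, 2.0944)
step 2: θ'=1.9694 (R=8.0000) → pose (-1.4929, 1.4968, 1.9694)
step 3: θ'=0.8444 (R=1.0000) → pose (-1.6669, 0.4445, 0.8444)

(-1.6669, 0.4445, 0.8444)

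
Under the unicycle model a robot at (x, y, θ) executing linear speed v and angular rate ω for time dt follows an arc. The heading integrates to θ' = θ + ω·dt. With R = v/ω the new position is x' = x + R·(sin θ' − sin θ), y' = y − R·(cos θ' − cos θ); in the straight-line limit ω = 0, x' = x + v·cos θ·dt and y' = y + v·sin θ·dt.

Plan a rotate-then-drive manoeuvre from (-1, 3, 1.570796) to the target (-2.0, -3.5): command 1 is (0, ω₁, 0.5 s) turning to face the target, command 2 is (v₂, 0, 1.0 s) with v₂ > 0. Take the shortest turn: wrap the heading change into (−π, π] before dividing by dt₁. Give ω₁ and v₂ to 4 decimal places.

heading to target = atan2(-3.5−3, -2−-1) = -1.7234
Δθ = wrap(-1.7234 − 1.5708) = 2.9889; ω₁ = Δθ/dt₁ = 5.9779
distance = √((-2−-1)² + (-3.5−3)²) = 6.5765; v₂ = distance/dt₂ = 6.5765

ω₁ = 5.9779, v₂ = 6.5765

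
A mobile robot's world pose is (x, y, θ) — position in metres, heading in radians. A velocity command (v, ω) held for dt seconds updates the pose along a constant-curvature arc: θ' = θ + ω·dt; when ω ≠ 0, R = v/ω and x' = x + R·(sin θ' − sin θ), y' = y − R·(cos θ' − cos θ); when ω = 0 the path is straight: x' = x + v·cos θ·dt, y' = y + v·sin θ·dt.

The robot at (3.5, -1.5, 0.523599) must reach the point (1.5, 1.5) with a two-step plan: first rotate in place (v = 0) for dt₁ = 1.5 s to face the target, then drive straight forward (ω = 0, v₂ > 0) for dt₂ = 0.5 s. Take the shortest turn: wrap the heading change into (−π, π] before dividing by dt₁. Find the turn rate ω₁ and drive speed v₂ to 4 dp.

heading to target = atan2(1.5−-1.5, 1.5−3.5) = 2.1588
Δθ = wrap(2.1588 − 0.5236) = 1.6352; ω₁ = Δθ/dt₁ = 1.0901
distance = √((1.5−3.5)² + (1.5−-1.5)²) = 3.6056; v₂ = distance/dt₂ = 7.2111

ω₁ = 1.0901, v₂ = 7.2111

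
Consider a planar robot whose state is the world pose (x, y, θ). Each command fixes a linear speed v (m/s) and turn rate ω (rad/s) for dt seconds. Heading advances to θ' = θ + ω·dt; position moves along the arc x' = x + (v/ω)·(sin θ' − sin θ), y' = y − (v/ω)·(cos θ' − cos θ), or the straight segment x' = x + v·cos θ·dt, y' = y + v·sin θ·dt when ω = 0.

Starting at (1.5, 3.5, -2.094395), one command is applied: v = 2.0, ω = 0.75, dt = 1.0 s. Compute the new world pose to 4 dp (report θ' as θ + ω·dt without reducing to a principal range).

(1.2108, 1.5681, -1.3444)

θ' = -2.0944 + 0.75·1.0 = -1.3444
R = v/ω = 2.0/0.75 = 2.6667
x' = 1.5 + 2.6667·(sin -1.3444 − sin -2.0944) = 1.2108
y' = 3.5 − 2.6667·(cos -1.3444 − cos -2.0944) = 1.5681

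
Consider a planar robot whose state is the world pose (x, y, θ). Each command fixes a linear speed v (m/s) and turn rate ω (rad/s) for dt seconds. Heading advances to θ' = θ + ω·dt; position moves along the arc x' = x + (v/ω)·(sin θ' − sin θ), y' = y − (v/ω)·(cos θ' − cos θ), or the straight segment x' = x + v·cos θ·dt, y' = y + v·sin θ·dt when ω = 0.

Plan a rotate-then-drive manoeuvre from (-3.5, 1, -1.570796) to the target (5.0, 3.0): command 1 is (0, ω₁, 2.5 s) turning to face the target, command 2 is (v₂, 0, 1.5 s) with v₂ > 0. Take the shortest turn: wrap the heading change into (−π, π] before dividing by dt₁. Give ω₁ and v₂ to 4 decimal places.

heading to target = atan2(3−1, 5−-3.5) = 0.2311
Δθ = wrap(0.2311 − -1.5708) = 1.8019; ω₁ = Δθ/dt₁ = 0.7208
distance = √((5−-3.5)² + (3−1)²) = 8.7321; v₂ = distance/dt₂ = 5.8214

ω₁ = 0.7208, v₂ = 5.8214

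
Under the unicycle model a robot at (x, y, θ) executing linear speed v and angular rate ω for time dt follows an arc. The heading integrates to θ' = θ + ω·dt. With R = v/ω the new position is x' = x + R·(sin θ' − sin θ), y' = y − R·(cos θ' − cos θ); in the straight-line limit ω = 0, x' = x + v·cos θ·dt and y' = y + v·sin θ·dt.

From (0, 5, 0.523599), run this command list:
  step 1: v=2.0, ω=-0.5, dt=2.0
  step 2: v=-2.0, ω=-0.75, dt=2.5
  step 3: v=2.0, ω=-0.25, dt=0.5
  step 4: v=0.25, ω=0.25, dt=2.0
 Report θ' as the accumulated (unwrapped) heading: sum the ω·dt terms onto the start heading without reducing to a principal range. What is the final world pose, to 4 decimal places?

step 1: θ'=-0.4764 (R=-4.0000) → pose (3.8343, 5.0905, -0.4764)
step 2: θ'=-2.3514 (R=2.6667) → pose (3.1626, 9.3368, -2.3514)
step 3: θ'=-2.4764 (R=-8.0000) → pose (2.4164, 8.6721, -2.4764)
step 4: θ'=-1.9764 (R=1.0000) → pose (2.1147, 8.2799, -1.9764)

(2.1147, 8.2799, -1.9764)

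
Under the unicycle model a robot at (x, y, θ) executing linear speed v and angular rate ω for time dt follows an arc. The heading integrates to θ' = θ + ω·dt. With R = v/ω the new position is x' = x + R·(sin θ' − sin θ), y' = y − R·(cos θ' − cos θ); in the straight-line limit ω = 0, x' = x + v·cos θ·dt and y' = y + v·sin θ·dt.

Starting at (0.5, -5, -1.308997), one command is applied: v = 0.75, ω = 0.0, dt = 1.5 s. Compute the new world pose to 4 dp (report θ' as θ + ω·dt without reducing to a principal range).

(0.7912, -6.0867, -1.3090)

θ' = -1.3090 + 0.0·1.5 = -1.3090
ω = 0 → straight: x' = 0.5 + 0.75·cos(-1.3090)·1.5 = 0.7912
y' = -5 + 0.75·sin(-1.3090)·1.5 = -6.0867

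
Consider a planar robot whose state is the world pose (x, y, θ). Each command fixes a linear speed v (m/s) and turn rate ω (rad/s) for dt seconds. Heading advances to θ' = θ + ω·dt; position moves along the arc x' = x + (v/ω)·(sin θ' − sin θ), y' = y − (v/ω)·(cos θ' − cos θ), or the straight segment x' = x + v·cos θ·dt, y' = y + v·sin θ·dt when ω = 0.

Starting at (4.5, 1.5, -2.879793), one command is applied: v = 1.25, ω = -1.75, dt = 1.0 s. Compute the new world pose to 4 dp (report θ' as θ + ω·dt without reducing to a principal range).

θ' = -2.8798 + -1.75·1.0 = -4.6298
R = v/ω = 1.25/-1.75 = -0.7143
x' = 4.5 + -0.7143·(sin -4.6298 − sin -2.8798) = 3.6033
y' = 1.5 − -0.7143·(cos -4.6298 − cos -2.8798) = 2.1310

(3.6033, 2.1310, -4.6298)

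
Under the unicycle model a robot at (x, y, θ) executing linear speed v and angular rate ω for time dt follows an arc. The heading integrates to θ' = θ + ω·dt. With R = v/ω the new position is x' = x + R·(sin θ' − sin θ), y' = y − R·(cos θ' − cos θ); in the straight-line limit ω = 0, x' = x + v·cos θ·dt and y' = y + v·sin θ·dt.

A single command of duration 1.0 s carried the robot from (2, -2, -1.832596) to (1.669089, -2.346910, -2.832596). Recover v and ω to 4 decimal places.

Δθ = -2.832596 − -1.832596 = -1.000000
ω = Δθ/dt = -1.000000/1.0 = -1.0000
R = −Δy/(cos θ' − cos θ) = -0.5000
v = R·ω = -0.5000·-1.0000 = 0.5000

v = 0.5000, ω = -1.0000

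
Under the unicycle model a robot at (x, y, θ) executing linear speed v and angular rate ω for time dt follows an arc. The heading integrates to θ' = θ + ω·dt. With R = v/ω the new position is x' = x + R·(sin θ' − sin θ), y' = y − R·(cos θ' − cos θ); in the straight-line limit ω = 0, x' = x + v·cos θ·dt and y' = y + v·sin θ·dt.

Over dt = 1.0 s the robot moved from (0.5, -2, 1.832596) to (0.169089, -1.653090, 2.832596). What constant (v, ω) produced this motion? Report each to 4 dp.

Δθ = 2.832596 − 1.832596 = 1.000000
ω = Δθ/dt = 1.000000/1.0 = 1.0000
R = −Δy/(cos θ' − cos θ) = 0.5000
v = R·ω = 0.5000·1.0000 = 0.5000

v = 0.5000, ω = 1.0000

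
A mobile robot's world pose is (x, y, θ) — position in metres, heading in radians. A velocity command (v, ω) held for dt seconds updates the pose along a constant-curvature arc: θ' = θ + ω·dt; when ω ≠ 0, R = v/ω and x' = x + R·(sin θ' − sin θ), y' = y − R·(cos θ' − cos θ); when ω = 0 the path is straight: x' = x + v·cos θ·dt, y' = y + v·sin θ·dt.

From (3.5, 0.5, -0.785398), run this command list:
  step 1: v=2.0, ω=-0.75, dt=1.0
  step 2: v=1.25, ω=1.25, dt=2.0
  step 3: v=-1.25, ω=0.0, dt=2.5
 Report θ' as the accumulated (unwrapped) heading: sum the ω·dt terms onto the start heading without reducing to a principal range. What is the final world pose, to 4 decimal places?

step 1: θ'=-1.5354 (R=-2.6667) → pose (4.2794, -1.2912, -1.5354)
step 2: θ'=0.9646 (R=1.0000) → pose (6.1006, -1.8256, 0.9646)
step 3: θ'=0.9646 (straight) → pose (4.3201, -4.3938, 0.9646)

(4.3201, -4.3938, 0.9646)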